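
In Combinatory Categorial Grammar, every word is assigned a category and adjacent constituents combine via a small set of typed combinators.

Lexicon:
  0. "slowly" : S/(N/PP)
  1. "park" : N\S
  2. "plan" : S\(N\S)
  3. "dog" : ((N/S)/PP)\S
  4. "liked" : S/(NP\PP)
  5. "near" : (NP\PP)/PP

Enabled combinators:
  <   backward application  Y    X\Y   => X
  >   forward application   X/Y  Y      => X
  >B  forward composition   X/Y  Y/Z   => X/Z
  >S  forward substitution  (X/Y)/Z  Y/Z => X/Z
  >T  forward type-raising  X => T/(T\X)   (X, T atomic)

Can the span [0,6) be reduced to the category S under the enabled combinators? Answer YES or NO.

[0,6] S   >
  [0,1] "slowly" : S/(N/PP)
  [1,6] N/PP   >S
    [1,4] (N/S)/PP   <
      [1,3] S   <
        [1,2] "park" : N\S
        [2,3] "plan" : S\(N\S)
      [3,4] "dog" : ((N/S)/PP)\S
    [4,6] S/PP   >B
      [4,5] "liked" : S/(NP\PP)
      [5,6] "near" : (NP\PP)/PP

YES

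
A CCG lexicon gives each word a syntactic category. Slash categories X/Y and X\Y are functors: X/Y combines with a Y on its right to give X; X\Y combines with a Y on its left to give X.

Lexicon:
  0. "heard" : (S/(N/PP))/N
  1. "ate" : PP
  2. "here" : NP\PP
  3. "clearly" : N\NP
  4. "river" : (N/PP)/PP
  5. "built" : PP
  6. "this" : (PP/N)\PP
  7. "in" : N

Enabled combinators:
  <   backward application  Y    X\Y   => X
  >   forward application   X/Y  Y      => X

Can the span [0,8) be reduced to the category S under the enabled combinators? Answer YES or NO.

[0,8] S   >
  [0,4] S/(N/PP)   >
    [0,1] "heard" : (S/(N/PP))/N
    [1,4] N   <
      [1,3] NP   <
        [1,2] "ate" : PP
        [2,3] "here" : NP\PP
      [3,4] "clearly" : N\NP
  [4,8] N/PP   >
    [4,5] "river" : (N/PP)/PP
    [5,8] PP   >
      [5,7] PP/N   <
        [5,6] "built" : PP
        [6,7] "this" : (PP/N)\PP
      [7,8] "in" : N

YES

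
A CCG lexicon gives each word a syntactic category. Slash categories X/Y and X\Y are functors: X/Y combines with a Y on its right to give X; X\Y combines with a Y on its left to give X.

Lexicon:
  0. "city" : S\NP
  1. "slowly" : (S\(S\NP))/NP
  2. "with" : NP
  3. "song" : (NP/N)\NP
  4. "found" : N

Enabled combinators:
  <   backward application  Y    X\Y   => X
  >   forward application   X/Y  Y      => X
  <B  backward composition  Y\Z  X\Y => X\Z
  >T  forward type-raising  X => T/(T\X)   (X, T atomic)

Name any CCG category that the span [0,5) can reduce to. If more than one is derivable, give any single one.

[0,5] S   <
  [0,1] "city" : S\NP
  [1,5] S\(S\NP)   >
    [1,2] "slowly" : (S\(S\NP))/NP
    [2,5] NP   >
      [2,4] NP/N   <
        [2,3] "with" : NP
        [3,4] "song" : (NP/N)\NP
      [4,5] "found" : N

S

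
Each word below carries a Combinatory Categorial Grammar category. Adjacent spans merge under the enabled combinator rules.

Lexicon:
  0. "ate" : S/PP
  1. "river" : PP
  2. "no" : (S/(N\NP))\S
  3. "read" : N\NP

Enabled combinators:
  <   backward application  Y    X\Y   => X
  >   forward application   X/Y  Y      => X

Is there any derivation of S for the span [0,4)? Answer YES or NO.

[0,4] S   >
  [0,3] S/(N\NP)   <
    [0,2] S   >
      [0,1] "ate" : S/PP
      [1,2] "river" : PP
    [2,3] "no" : (S/(N\NP))\S
  [3,4] "read" : N\NP

YES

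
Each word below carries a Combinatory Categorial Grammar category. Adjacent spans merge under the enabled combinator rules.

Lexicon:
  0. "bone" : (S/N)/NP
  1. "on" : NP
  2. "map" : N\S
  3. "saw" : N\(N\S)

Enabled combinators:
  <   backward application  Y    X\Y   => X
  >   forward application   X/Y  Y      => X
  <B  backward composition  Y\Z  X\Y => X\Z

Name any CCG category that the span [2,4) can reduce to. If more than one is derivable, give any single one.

N

[0,4] S   >
  [0,2] S/N   >
    [0,1] "bone" : (S/N)/NP
    [1,2] "on" : NP
  [2,4] N   <
    [2,3] "map" : N\S
    [3,4] "saw" : N\(N\S)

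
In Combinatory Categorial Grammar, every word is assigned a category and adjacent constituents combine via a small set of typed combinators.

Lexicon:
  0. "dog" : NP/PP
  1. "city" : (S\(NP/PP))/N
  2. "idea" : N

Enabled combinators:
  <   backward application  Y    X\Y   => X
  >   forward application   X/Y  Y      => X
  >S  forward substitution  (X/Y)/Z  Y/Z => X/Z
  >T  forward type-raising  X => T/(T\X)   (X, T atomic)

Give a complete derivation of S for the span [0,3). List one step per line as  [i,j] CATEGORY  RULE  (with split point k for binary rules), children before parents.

[0,1] NP/PP  lex  "dog"
[1,2] (S\(NP/PP))/N  lex  "city"
[2,3] N  lex  "idea"
[1,3] S\(NP/PP)  >  k=2
[0,3] S  <  k=1

[0,3] S   <
  [0,1] "dog" : NP/PP
  [1,3] S\(NP/PP)   >
    [1,2] "city" : (S\(NP/PP))/N
    [2,3] "idea" : N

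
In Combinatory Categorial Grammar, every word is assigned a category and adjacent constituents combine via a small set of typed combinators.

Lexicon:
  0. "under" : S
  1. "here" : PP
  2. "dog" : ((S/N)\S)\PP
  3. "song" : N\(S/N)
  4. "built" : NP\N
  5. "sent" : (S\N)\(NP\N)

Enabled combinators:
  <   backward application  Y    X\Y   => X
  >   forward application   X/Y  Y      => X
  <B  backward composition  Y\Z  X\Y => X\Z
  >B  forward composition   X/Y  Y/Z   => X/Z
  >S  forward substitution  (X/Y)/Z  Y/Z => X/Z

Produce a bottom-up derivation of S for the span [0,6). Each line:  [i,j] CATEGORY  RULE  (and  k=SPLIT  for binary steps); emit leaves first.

[0,1] S  lex  "under"
[1,2] PP  lex  "here"
[2,3] ((S/N)\S)\PP  lex  "dog"
[1,3] (S/N)\S  <  k=2
[0,3] S/N  <  k=1
[3,4] N\(S/N)  lex  "song"
[0,4] N  <  k=3
[4,5] NP\N  lex  "built"
[5,6] (S\N)\(NP\N)  lex  "sent"
[4,6] S\N  <  k=5
[0,6] S  <  k=4

[0,6] S   <
  [0,4] N   <
    [0,3] S/N   <
      [0,1] "under" : S
      [1,3] (S/N)\S   <
        [1,2] "here" : PP
        [2,3] "dog" : ((S/N)\S)\PP
    [3,4] "song" : N\(S/N)
  [4,6] S\N   <
    [4,5] "built" : NP\N
    [5,6] "sent" : (S\N)\(NP\N)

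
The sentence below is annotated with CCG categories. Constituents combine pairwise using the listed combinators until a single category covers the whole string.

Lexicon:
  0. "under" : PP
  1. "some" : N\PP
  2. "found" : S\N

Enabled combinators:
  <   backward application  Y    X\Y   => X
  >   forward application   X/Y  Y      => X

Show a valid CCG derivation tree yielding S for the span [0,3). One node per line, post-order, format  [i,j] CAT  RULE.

[0,3] S   <
  [0,2] N   <
    [0,1] "under" : PP
    [1,2] "some" : N\PP
  [2,3] "found" : S\N

[0,1] PP  lex  "under"
[1,2] N\PP  lex  "some"
[0,2] N  <  k=1
[2,3] S\N  lex  "found"
[0,3] S  <  k=2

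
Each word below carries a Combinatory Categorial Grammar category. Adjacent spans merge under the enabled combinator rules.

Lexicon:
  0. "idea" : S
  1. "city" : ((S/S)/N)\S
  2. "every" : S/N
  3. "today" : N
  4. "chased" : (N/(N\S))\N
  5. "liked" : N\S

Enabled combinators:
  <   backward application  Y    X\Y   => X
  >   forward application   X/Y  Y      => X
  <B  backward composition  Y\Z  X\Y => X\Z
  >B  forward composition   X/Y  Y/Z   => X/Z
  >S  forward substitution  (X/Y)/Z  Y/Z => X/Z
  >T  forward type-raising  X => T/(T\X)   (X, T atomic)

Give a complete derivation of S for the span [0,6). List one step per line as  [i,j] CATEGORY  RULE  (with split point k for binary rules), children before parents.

[0,6] S   >
  [0,3] S/N   >S
    [0,2] (S/S)/N   <
      [0,1] "idea" : S
      [1,2] "city" : ((S/S)/N)\S
    [2,3] "every" : S/N
  [3,6] N   >
    [3,5] N/(N\S)   <
      [3,4] "today" : N
      [4,5] "chased" : (N/(N\S))\N
    [5,6] "liked" : N\S

[0,1] S  lex  "idea"
[1,2] ((S/S)/N)\S  lex  "city"
[0,2] (S/S)/N  <  k=1
[2,3] S/N  lex  "every"
[0,3] S/N  >S  k=2
[3,4] N  lex  "today"
[4,5] (N/(N\S))\N  lex  "chased"
[3,5] N/(N\S)  <  k=4
[5,6] N\S  lex  "liked"
[3,6] N  >  k=5
[0,6] S  >  k=3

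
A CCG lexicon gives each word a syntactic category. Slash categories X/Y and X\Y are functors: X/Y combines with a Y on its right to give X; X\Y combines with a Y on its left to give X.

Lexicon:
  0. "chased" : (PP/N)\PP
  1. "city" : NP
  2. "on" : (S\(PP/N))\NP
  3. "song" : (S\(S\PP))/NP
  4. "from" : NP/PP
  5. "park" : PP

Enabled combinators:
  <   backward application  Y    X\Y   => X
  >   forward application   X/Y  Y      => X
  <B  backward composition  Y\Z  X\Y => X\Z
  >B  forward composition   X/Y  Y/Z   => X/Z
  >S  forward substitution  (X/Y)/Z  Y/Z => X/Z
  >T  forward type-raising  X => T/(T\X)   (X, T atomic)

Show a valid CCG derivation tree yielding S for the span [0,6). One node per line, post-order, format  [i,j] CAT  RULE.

[0,6] S   <
  [0,3] S\PP   <B
    [0,1] "chased" : (PP/N)\PP
    [1,3] S\(PP/N)   <
      [1,2] "city" : NP
      [2,3] "on" : (S\(PP/N))\NP
  [3,6] S\(S\PP)   >
    [3,4] "song" : (S\(S\PP))/NP
    [4,6] NP   >
      [4,5] "from" : NP/PP
      [5,6] "park" : PP

[0,1] (PP/N)\PP  lex  "chased"
[1,2] NP  lex  "city"
[2,3] (S\(PP/N))\NP  lex  "on"
[1,3] S\(PP/N)  <  k=2
[0,3] S\PP  <B  k=1
[3,4] (S\(S\PP))/NP  lex  "song"
[4,5] NP/PP  lex  "from"
[5,6] PP  lex  "park"
[4,6] NP  >  k=5
[3,6] S\(S\PP)  >  k=4
[0,6] S  <  k=3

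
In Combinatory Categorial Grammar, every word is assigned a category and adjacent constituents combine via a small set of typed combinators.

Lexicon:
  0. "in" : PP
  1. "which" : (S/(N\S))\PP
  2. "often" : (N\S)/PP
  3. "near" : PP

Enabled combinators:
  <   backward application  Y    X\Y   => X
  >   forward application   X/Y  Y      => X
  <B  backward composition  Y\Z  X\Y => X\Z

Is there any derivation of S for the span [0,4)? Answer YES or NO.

YES

[0,4] S   >
  [0,2] S/(N\S)   <
    [0,1] "in" : PP
    [1,2] "which" : (S/(N\S))\PP
  [2,4] N\S   >
    [2,3] "often" : (N\S)/PP
    [3,4] "near" : PP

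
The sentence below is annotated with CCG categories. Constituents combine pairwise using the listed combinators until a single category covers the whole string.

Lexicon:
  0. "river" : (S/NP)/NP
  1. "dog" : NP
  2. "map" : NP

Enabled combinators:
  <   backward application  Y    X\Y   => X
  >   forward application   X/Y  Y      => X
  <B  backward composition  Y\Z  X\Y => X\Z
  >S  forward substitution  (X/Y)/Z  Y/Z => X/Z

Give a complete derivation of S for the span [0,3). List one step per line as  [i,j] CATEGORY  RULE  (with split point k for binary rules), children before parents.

[0,1] (S/NP)/NP  lex  "river"
[1,2] NP  lex  "dog"
[0,2] S/NP  >  k=1
[2,3] NP  lex  "map"
[0,3] S  >  k=2

[0,3] S   >
  [0,2] S/NP   >
    [0,1] "river" : (S/NP)/NP
    [1,2] "dog" : NP
  [2,3] "map" : NP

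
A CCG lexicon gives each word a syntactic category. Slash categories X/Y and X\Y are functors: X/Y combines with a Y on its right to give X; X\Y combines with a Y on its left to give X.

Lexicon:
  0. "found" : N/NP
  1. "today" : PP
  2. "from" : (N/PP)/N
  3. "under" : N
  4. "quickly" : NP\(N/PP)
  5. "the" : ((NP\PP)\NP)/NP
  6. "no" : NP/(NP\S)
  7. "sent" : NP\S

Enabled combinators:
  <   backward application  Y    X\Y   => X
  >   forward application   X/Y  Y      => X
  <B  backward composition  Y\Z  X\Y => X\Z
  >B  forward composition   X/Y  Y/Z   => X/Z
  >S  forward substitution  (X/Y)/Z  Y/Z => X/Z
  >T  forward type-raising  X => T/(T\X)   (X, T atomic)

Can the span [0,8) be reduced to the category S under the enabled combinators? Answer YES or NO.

N/NP PP (N/PP)/N N NP\(N/PP) ((NP\PP)\NP)/NP NP/(NP\S) NP\S
CKY chart[0,8] = {N, N/(NP\NP), N/(N\N), NP/(NP\N), PP/(PP\N), S/(S\N)}; S ∉ chart

NO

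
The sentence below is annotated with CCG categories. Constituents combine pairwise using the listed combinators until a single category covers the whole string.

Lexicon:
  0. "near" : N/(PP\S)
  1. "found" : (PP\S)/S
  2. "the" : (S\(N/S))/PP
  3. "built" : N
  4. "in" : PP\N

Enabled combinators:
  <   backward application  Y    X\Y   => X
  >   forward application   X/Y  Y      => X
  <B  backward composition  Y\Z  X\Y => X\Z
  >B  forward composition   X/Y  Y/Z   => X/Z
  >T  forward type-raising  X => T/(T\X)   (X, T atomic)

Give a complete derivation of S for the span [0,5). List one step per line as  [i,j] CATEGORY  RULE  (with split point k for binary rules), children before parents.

[0,5] S   <
  [0,2] N/S   >B
    [0,1] "near" : N/(PP\S)
    [1,2] "found" : (PP\S)/S
  [2,5] S\(N/S)   >
    [2,3] "the" : (S\(N/S))/PP
    [3,5] PP   <
      [3,4] "built" : N
      [4,5] "in" : PP\N

[0,1] N/(PP\S)  lex  "near"
[1,2] (PP\S)/S  lex  "found"
[0,2] N/S  >B  k=1
[2,3] (S\(N/S))/PP  lex  "the"
[3,4] N  lex  "built"
[4,5] PP\N  lex  "in"
[3,5] PP  <  k=4
[2,5] S\(N/S)  >  k=3
[0,5] S  <  k=2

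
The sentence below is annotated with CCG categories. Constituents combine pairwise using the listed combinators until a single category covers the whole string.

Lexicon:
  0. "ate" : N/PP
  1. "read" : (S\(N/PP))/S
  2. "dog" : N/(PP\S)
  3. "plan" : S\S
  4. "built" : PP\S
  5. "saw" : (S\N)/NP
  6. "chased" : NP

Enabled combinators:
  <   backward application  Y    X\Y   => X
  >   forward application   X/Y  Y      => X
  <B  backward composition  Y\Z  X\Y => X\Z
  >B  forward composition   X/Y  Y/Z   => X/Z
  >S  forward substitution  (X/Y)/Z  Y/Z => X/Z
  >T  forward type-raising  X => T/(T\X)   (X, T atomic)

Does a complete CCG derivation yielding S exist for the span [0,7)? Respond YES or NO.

YES

[0,7] S   <
  [0,1] "ate" : N/PP
  [1,7] S\(N/PP)   >
    [1,2] "read" : (S\(N/PP))/S
    [2,7] S   <
      [2,5] N   >
        [2,3] "dog" : N/(PP\S)
        [3,5] PP\S   <B
          [3,4] "plan" : S\S
          [4,5] "built" : PP\S
      [5,7] S\N   >
        [5,6] "saw" : (S\N)/NP
        [6,7] "chased" : NP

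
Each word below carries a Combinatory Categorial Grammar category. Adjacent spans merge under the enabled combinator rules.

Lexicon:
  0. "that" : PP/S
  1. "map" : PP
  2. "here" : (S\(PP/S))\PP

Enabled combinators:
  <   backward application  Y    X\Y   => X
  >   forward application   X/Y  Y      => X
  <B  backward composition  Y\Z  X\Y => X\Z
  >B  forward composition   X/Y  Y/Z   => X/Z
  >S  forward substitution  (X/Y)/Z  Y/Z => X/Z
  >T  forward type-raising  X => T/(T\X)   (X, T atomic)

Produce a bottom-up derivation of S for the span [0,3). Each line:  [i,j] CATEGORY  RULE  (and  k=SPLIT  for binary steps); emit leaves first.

[0,1] PP/S  lex  "that"
[1,2] PP  lex  "map"
[2,3] (S\(PP/S))\PP  lex  "here"
[1,3] S\(PP/S)  <  k=2
[0,3] S  <  k=1

[0,3] S   <
  [0,1] "that" : PP/S
  [1,3] S\(PP/S)   <
    [1,2] "map" : PP
    [2,3] "here" : (S\(PP/S))\PP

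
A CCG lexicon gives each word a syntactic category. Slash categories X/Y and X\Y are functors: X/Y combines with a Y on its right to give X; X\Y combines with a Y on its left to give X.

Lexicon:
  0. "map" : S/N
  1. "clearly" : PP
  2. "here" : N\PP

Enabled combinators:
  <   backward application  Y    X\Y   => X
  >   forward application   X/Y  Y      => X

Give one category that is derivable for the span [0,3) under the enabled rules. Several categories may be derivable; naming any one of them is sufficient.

[0,3] S   >
  [0,1] "map" : S/N
  [1,3] N   <
    [1,2] "clearly" : PP
    [2,3] "here" : N\PP

S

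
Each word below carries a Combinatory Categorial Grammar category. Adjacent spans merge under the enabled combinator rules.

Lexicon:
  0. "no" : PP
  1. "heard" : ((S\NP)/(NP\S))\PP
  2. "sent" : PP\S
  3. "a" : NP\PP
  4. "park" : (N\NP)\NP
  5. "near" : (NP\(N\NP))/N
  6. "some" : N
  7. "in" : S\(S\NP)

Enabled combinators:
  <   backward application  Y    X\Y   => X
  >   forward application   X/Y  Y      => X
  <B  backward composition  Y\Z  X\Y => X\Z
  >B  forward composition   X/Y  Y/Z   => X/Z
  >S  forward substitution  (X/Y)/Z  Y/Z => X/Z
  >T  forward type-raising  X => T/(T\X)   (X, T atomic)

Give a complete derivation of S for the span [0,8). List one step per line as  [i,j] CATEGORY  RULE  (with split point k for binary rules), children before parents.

[0,8] S   <
  [0,7] S\NP   >
    [0,2] (S\NP)/(NP\S)   <
      [0,1] "no" : PP
      [1,2] "heard" : ((S\NP)/(NP\S))\PP
    [2,7] NP\S   <B
      [2,4] NP\S   <B
        [2,3] "sent" : PP\S
        [3,4] "a" : NP\PP
      [4,7] NP\NP   <B
        [4,5] "park" : (N\NP)\NP
        [5,7] NP\(N\NP)   >
          [5,6] "near" : (NP\(N\NP))/N
          [6,7] "some" : N
  [7,8] "in" : S\(S\NP)

[0,1] PP  lex  "no"
[1,2] ((S\NP)/(NP\S))\PP  lex  "heard"
[0,2] (S\NP)/(NP\S)  <  k=1
[2,3] PP\S  lex  "sent"
[3,4] NP\PP  lex  "a"
[2,4] NP\S  <B  k=3
[4,5] (N\NP)\NP  lex  "park"
[5,6] (NP\(N\NP))/N  lex  "near"
[6,7] N  lex  "some"
[5,7] NP\(N\NP)  >  k=6
[4,7] NP\NP  <B  k=5
[2,7] NP\S  <B  k=4
[0,7] S\NP  >  k=2
[7,8] S\(S\NP)  lex  "in"
[0,8] S  <  k=7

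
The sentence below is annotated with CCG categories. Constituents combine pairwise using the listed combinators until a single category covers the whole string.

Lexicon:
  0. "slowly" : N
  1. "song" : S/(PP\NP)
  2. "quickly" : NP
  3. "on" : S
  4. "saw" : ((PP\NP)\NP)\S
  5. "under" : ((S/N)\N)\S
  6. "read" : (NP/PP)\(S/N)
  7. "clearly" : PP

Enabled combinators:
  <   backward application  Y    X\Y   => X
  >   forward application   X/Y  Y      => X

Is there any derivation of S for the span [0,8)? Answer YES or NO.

N S/(PP\NP) NP S ((PP\NP)\NP)\S ((S/N)\N)\S (NP/PP)\(S/N) PP
CKY chart[0,8] = {NP}; S ∉ chart

NO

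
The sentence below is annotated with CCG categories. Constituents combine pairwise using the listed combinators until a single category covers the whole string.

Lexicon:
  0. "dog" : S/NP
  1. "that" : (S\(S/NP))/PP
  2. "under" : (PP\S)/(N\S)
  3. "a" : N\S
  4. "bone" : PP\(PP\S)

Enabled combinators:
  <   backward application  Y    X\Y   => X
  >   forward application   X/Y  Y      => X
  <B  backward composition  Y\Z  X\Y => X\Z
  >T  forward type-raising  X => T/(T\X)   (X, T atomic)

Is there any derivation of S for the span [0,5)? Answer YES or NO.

[0,5] S   <
  [0,1] "dog" : S/NP
  [1,5] S\(S/NP)   >
    [1,2] "that" : (S\(S/NP))/PP
    [2,5] PP   <
      [2,4] PP\S   >
        [2,3] "under" : (PP\S)/(N\S)
        [3,4] "a" : N\S
      [4,5] "bone" : PP\(PP\S)

YES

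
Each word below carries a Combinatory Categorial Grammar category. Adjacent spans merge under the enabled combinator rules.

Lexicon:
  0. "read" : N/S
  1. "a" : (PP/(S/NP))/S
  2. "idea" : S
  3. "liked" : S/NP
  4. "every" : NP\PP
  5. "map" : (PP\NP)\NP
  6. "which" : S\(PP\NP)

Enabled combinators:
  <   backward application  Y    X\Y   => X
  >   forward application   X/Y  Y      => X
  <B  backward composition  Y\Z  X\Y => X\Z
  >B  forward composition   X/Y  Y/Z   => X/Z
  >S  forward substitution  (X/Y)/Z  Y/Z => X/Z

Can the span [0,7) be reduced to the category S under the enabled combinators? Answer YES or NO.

N/S (PP/(S/NP))/S S S/NP NP\PP (PP\NP)\NP S\(PP\NP)
CKY chart[0,7] = {N}; S ∉ chart

NO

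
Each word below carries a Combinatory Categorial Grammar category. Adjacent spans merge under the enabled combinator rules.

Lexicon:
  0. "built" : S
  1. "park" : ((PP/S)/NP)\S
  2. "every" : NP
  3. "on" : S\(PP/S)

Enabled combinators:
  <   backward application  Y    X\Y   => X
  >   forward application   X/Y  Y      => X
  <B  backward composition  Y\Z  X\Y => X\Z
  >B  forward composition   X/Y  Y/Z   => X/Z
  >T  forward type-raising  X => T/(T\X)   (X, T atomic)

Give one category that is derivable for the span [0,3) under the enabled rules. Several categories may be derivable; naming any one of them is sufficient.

[0,4] S   <
  [0,3] PP/S   >
    [0,2] (PP/S)/NP   <
      [0,1] "built" : S
      [1,2] "park" : ((PP/S)/NP)\S
    [2,3] "every" : NP
  [3,4] "on" : S\(PP/S)

PP/S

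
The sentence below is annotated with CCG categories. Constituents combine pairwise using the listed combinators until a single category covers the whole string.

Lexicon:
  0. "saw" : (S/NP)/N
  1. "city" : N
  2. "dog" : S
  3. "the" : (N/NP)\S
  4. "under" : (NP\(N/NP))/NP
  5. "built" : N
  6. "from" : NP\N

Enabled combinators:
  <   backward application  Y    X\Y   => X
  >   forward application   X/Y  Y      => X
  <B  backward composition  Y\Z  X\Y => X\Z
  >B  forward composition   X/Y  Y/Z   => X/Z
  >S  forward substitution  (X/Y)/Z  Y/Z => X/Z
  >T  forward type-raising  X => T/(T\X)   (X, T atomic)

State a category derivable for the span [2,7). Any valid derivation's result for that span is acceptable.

[0,7] S   >
  [0,2] S/NP   >
    [0,1] "saw" : (S/NP)/N
    [1,2] "city" : N
  [2,7] NP   >
    [2,3] NP/(NP\S)   >T
      [2,3] "dog" : S
    [3,7] NP\S   <B
      [3,4] "the" : (N/NP)\S
      [4,7] NP\(N/NP)   >
        [4,5] "under" : (NP\(N/NP))/NP
        [5,7] NP   <
          [5,6] "built" : N
          [6,7] "from" : NP\N

NP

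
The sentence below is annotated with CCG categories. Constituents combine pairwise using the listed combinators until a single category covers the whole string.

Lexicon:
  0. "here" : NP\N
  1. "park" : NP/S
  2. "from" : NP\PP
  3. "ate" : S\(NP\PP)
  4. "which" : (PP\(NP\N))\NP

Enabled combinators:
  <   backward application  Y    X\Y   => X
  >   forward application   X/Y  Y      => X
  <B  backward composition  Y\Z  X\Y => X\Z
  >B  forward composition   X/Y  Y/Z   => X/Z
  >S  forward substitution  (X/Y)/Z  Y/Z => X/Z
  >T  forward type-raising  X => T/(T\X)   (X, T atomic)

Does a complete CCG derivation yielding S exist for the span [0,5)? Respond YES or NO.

NP\N NP/S NP\PP S\(NP\PP) (PP\(NP\N))\NP
CKY chart[0,5] = {N/(N\PP), NP/(NP\PP), PP, PP/(PP\PP), S/(S\PP)}; S ∉ chart

NO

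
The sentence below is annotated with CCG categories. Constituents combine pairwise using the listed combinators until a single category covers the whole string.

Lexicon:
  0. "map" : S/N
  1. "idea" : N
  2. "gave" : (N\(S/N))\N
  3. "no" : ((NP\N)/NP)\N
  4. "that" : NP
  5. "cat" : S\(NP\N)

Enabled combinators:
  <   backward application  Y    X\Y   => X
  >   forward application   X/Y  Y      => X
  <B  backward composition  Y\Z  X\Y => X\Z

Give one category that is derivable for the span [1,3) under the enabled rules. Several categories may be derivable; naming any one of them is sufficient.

[0,6] S   <
  [0,5] NP\N   >
    [0,4] (NP\N)/NP   <
      [0,3] N   <
        [0,1] "map" : S/N
        [1,3] N\(S/N)   <
          [1,2] "idea" : N
          [2,3] "gave" : (N\(S/N))\N
      [3,4] "no" : ((NP\N)/NP)\N
    [4,5] "that" : NP
  [5,6] "cat" : S\(NP\N)

N\(S/N)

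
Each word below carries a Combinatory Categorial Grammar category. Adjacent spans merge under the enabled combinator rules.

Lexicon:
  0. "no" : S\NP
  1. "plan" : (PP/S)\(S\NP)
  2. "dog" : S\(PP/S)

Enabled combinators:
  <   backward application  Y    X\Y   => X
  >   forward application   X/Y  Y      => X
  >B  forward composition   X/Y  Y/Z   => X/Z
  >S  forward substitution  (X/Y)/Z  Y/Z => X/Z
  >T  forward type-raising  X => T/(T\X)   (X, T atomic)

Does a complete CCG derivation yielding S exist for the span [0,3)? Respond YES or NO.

YES

[0,3] S   <
  [0,2] PP/S   <
    [0,1] "no" : S\NP
    [1,2] "plan" : (PP/S)\(S\NP)
  [2,3] "dog" : S\(PP/S)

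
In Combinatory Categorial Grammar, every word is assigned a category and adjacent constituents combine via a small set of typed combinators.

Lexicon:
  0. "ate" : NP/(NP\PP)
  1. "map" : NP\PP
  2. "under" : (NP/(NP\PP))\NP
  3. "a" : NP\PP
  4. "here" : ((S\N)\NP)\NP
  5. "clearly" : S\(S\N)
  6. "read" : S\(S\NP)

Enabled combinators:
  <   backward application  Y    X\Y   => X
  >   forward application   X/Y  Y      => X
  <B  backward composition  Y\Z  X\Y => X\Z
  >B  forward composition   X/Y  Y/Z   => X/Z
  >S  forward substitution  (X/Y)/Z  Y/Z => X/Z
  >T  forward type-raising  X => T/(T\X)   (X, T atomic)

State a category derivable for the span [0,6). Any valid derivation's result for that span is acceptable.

[0,7] S   <
  [0,6] S\NP   <B
    [0,5] (S\N)\NP   <
      [0,4] NP   >
        [0,3] NP/(NP\PP)   <
          [0,2] NP   >
            [0,1] "ate" : NP/(NP\PP)
            [1,2] "map" : NP\PP
          [2,3] "under" : (NP/(NP\PP))\NP
        [3,4] "a" : NP\PP
      [4,5] "here" : ((S\N)\NP)\NP
    [5,6] "clearly" : S\(S\N)
  [6,7] "read" : S\(S\NP)

S\NP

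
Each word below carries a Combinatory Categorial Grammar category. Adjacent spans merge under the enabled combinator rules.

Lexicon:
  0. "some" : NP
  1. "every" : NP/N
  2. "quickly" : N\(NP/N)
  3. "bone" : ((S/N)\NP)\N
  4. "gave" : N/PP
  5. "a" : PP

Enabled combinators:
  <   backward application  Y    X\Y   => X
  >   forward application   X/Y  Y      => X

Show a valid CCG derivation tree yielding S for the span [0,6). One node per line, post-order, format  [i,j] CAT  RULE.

[0,1] NP  lex  "some"
[1,2] NP/N  lex  "every"
[2,3] N\(NP/N)  lex  "quickly"
[1,3] N  <  k=2
[3,4] ((S/N)\NP)\N  lex  "bone"
[1,4] (S/N)\NP  <  k=3
[0,4] S/N  <  k=1
[4,5] N/PP  lex  "gave"
[5,6] PP  lex  "a"
[4,6] N  >  k=5
[0,6] S  >  k=4

[0,6] S   >
  [0,4] S/N   <
    [0,1] "some" : NP
    [1,4] (S/N)\NP   <
      [1,3] N   <
        [1,2] "every" : NP/N
        [2,3] "quickly" : N\(NP/N)
      [3,4] "bone" : ((S/N)\NP)\N
  [4,6] N   >
    [4,5] "gave" : N/PP
    [5,6] "a" : PP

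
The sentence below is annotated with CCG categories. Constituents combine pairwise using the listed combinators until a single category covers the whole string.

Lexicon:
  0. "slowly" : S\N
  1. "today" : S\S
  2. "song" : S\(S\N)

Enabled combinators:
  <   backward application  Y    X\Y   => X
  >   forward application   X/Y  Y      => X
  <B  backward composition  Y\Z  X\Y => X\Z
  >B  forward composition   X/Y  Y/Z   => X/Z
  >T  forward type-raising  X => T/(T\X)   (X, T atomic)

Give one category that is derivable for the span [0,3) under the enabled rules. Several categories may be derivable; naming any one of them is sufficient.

[0,3] S   <
  [0,2] S\N   <B
    [0,1] "slowly" : S\N
    [1,2] "today" : S\S
  [2,3] "song" : S\(S\N)

S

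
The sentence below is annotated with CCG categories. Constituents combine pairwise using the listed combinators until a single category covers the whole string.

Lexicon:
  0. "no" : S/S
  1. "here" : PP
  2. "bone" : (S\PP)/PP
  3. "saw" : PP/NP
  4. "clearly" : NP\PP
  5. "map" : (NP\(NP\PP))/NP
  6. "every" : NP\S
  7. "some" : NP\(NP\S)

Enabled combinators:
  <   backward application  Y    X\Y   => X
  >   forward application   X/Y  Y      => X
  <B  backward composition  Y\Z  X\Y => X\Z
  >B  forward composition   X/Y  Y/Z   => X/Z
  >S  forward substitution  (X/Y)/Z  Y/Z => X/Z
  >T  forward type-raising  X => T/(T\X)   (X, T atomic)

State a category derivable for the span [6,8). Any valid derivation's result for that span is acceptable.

NP

[0,8] S   >
  [0,4] S/NP   >B
    [0,1] "no" : S/S
    [1,4] S/NP   >B
      [1,3] S/PP   >B
        [1,2] S/(S\PP)   >T
          [1,2] "here" : PP
        [2,3] "bone" : (S\PP)/PP
      [3,4] "saw" : PP/NP
  [4,8] NP   <
    [4,5] "clearly" : NP\PP
    [5,8] NP\(NP\PP)   >
      [5,6] "map" : (NP\(NP\PP))/NP
      [6,8] NP   <
        [6,7] "every" : NP\S
        [7,8] "some" : NP\(NP\S)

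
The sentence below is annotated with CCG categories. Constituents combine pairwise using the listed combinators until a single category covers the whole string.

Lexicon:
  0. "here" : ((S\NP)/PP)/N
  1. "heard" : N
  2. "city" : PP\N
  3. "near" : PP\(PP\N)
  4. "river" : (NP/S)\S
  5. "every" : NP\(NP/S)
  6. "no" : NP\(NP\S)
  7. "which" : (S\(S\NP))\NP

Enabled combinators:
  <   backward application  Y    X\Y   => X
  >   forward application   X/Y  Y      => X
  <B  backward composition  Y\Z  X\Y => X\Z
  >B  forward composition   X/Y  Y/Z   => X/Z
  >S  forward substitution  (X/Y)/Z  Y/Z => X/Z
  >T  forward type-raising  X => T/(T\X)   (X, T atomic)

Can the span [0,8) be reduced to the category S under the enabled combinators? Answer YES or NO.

YES

[0,8] S   <
  [0,4] S\NP   >
    [0,2] (S\NP)/PP   >
      [0,1] "here" : ((S\NP)/PP)/N
      [1,2] "heard" : N
    [2,4] PP   <
      [2,3] "city" : PP\N
      [3,4] "near" : PP\(PP\N)
  [4,8] S\(S\NP)   <
    [4,7] NP   <
      [4,6] NP\S   <B
        [4,5] "river" : (NP/S)\S
        [5,6] "every" : NP\(NP/S)
      [6,7] "no" : NP\(NP\S)
    [7,8] "which" : (S\(S\NP))\NP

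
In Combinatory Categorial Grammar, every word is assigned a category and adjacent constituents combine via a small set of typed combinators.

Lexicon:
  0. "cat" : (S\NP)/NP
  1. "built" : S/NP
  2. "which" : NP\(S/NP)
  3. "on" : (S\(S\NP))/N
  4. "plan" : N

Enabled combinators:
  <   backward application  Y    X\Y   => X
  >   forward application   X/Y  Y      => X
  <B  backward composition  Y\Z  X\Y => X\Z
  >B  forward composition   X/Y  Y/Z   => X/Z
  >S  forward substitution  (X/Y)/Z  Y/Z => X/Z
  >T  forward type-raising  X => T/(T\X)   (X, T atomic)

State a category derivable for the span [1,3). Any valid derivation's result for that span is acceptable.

NP

[0,5] S   <
  [0,3] S\NP   >
    [0,1] "cat" : (S\NP)/NP
    [1,3] NP   <
      [1,2] "built" : S/NP
      [2,3] "which" : NP\(S/NP)
  [3,5] S\(S\NP)   >
    [3,4] "on" : (S\(S\NP))/N
    [4,5] "plan" : N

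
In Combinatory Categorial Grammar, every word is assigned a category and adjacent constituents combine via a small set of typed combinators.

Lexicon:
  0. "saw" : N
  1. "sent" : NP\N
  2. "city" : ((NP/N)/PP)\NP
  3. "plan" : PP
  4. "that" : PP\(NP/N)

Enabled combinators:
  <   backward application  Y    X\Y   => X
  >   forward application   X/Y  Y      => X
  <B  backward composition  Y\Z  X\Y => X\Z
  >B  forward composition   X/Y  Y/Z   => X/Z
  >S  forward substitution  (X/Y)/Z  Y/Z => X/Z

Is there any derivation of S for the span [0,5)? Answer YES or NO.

NO

N NP\N ((NP/N)/PP)\NP PP PP\(NP/N)
CKY chart[0,5] = {PP}; S ∉ chart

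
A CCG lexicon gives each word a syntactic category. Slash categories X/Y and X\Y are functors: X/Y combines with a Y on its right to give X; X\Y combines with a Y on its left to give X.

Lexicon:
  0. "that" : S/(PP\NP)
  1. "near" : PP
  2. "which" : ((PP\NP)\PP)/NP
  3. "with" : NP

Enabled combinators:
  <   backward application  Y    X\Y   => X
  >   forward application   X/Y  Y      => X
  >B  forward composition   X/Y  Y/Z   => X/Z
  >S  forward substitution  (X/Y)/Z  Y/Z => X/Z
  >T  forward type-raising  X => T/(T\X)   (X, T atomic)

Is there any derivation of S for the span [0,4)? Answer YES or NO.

[0,4] S   >
  [0,1] "that" : S/(PP\NP)
  [1,4] PP\NP   <
    [1,2] "near" : PP
    [2,4] (PP\NP)\PP   >
      [2,3] "which" : ((PP\NP)\PP)/NP
      [3,4] "with" : NP

YES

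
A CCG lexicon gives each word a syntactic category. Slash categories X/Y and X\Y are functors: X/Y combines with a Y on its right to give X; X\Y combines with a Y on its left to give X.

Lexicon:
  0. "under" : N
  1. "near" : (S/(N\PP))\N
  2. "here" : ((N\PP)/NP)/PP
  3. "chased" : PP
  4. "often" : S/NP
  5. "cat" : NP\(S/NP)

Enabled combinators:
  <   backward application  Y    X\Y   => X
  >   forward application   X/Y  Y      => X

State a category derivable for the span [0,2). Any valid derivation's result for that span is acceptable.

S/(N\PP)

[0,6] S   >
  [0,2] S/(N\PP)   <
    [0,1] "under" : N
    [1,2] "near" : (S/(N\PP))\N
  [2,6] N\PP   >
    [2,4] (N\PP)/NP   >
      [2,3] "here" : ((N\PP)/NP)/PP
      [3,4] "chased" : PP
    [4,6] NP   <
      [4,5] "often" : S/NP
      [5,6] "cat" : NP\(S/NP)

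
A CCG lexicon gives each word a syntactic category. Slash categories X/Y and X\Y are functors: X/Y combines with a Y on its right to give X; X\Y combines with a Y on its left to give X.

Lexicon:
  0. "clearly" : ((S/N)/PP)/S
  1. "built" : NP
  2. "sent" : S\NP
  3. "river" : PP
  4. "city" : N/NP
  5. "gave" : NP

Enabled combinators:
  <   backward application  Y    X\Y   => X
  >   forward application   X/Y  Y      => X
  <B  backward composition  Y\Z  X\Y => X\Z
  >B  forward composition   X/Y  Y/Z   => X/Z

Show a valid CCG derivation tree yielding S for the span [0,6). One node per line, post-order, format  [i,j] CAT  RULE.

[0,6] S   >
  [0,4] S/N   >
    [0,3] (S/N)/PP   >
      [0,1] "clearly" : ((S/N)/PP)/S
      [1,3] S   <
        [1,2] "built" : NP
        [2,3] "sent" : S\NP
    [3,4] "river" : PP
  [4,6] N   >
    [4,5] "city" : N/NP
    [5,6] "gave" : NP

[0,1] ((S/N)/PP)/S  lex  "clearly"
[1,2] NP  lex  "built"
[2,3] S\NP  lex  "sent"
[1,3] S  <  k=2
[0,3] (S/N)/PP  >  k=1
[3,4] PP  lex  "river"
[0,4] S/N  >  k=3
[4,5] N/NP  lex  "city"
[5,6] NP  lex  "gave"
[4,6] N  >  k=5
[0,6] S  >  k=4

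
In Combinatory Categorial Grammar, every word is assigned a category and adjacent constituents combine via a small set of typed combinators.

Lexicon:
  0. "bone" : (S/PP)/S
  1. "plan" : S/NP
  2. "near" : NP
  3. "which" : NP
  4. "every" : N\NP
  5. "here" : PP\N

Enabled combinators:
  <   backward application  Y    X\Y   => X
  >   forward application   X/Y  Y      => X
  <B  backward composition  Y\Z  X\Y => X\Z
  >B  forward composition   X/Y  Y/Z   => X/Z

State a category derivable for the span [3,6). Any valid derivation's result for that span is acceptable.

[0,6] S   >
  [0,3] S/PP   >
    [0,1] "bone" : (S/PP)/S
    [1,3] S   >
      [1,2] "plan" : S/NP
      [2,3] "near" : NP
  [3,6] PP   <
    [3,4] "which" : NP
    [4,6] PP\NP   <B
      [4,5] "every" : N\NP
      [5,6] "here" : PP\N

PP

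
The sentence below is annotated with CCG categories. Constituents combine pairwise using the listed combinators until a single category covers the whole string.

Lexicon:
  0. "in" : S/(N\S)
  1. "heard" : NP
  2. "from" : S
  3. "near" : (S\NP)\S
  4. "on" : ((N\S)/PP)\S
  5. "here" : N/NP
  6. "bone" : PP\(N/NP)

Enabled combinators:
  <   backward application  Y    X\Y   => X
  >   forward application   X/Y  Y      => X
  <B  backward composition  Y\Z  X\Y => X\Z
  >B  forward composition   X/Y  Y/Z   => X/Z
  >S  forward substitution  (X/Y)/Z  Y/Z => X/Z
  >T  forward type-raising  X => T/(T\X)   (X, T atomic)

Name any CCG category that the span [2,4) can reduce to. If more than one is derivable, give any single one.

S\NP

[0,7] S   >
  [0,5] S/PP   >B
    [0,1] "in" : S/(N\S)
    [1,5] (N\S)/PP   <
      [1,4] S   >
        [1,2] S/(S\NP)   >T
          [1,2] "heard" : NP
        [2,4] S\NP   <
          [2,3] "from" : S
          [3,4] "near" : (S\NP)\S
      [4,5] "on" : ((N\S)/PP)\S
  [5,7] PP   <
    [5,6] "here" : N/NP
    [6,7] "bone" : PP\(N/NP)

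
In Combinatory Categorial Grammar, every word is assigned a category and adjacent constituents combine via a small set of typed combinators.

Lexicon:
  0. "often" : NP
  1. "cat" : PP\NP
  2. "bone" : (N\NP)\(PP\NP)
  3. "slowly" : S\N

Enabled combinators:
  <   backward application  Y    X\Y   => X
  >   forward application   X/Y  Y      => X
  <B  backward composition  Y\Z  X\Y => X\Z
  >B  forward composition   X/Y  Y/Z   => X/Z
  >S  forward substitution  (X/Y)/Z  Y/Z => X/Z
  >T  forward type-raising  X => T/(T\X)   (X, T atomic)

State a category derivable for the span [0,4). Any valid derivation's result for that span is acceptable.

S

[0,4] S   >
  [0,1] S/(S\NP)   >T
    [0,1] "often" : NP
  [1,4] S\NP   <B
    [1,3] N\NP   <
      [1,2] "cat" : PP\NP
      [2,3] "bone" : (N\NP)\(PP\NP)
    [3,4] "slowly" : S\N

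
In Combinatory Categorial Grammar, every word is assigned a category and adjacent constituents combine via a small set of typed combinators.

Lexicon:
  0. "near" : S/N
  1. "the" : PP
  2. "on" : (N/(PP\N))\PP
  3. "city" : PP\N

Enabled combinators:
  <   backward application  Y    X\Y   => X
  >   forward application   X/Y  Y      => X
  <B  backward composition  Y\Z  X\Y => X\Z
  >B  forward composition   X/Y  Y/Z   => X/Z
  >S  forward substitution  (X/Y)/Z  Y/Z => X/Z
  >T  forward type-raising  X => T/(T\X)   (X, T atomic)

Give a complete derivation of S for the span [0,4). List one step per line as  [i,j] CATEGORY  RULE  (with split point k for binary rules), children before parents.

[0,4] S   >
  [0,1] "near" : S/N
  [1,4] N   >
    [1,3] N/(PP\N)   <
      [1,2] "the" : PP
      [2,3] "on" : (N/(PP\N))\PP
    [3,4] "city" : PP\N

[0,1] S/N  lex  "near"
[1,2] PP  lex  "the"
[2,3] (N/(PP\N))\PP  lex  "on"
[1,3] N/(PP\N)  <  k=2
[3,4] PP\N  lex  "city"
[1,4] N  >  k=3
[0,4] S  >  k=1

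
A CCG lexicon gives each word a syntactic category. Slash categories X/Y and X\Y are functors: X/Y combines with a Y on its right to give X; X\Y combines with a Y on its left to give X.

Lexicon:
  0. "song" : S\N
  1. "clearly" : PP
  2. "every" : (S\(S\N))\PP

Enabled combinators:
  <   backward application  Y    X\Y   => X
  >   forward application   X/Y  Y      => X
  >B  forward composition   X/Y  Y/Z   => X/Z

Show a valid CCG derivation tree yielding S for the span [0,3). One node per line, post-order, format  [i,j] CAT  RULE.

[0,1] S\N  lex  "song"
[1,2] PP  lex  "clearly"
[2,3] (S\(S\N))\PP  lex  "every"
[1,3] S\(S\N)  <  k=2
[0,3] S  <  k=1

[0,3] S   <
  [0,1] "song" : S\N
  [1,3] S\(S\N)   <
    [1,2] "clearly" : PP
    [2,3] "every" : (S\(S\N))\PP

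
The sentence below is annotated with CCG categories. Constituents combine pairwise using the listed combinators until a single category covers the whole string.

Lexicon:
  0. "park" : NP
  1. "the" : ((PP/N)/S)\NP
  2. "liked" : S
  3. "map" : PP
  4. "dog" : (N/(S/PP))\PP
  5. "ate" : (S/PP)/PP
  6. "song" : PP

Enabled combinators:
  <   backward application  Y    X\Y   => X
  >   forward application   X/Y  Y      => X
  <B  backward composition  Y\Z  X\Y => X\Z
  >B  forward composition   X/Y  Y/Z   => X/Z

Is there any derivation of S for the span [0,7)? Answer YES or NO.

NO

NP ((PP/N)/S)\NP S PP (N/(S/PP))\PP (S/PP)/PP PP
CKY chart[0,7] = {PP}; S ∉ chart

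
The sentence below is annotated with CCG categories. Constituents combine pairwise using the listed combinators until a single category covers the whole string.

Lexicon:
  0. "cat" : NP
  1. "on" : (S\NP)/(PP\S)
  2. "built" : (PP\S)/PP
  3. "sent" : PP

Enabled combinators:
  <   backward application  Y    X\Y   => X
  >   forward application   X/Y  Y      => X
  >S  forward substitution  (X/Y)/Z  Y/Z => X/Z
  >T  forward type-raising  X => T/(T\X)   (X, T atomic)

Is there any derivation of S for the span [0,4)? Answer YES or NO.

YES

[0,4] S   >
  [0,1] S/(S\NP)   >T
    [0,1] "cat" : NP
  [1,4] S\NP   >
    [1,2] "on" : (S\NP)/(PP\S)
    [2,4] PP\S   >
      [2,3] "built" : (PP\S)/PP
      [3,4] "sent" : PP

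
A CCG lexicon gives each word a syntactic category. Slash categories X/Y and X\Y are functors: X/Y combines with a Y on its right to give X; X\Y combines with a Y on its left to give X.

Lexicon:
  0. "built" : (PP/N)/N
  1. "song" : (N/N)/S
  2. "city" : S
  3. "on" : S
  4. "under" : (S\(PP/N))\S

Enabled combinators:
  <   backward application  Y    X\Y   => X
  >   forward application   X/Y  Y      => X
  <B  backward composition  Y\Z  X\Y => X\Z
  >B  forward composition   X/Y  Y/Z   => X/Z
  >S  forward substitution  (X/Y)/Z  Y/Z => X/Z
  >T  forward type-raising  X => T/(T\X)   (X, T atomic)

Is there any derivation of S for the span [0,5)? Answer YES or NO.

YES

[0,5] S   <
  [0,3] PP/N   >S
    [0,1] "built" : (PP/N)/N
    [1,3] N/N   >
      [1,2] "song" : (N/N)/S
      [2,3] "city" : S
  [3,5] S\(PP/N)   <
    [3,4] "on" : S
    [4,5] "under" : (S\(PP/N))\S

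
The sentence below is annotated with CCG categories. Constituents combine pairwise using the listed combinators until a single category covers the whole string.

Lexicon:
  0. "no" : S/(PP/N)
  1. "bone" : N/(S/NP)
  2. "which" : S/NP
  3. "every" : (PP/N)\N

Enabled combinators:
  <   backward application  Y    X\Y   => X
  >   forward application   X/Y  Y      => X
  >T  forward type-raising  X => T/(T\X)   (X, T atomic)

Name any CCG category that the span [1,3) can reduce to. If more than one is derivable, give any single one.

[0,4] S   >
  [0,1] "no" : S/(PP/N)
  [1,4] PP/N   <
    [1,3] N   >
      [1,2] "bone" : N/(S/NP)
      [2,3] "which" : S/NP
    [3,4] "every" : (PP/N)\N

N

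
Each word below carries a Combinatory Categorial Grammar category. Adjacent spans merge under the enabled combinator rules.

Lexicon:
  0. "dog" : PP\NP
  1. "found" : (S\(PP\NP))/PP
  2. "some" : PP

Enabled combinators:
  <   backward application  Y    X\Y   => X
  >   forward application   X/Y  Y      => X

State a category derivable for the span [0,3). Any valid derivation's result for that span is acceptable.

S

[0,3] S   <
  [0,1] "dog" : PP\NP
  [1,3] S\(PP\NP)   >
    [1,2] "found" : (S\(PP\NP))/PP
    [2,3] "some" : PP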